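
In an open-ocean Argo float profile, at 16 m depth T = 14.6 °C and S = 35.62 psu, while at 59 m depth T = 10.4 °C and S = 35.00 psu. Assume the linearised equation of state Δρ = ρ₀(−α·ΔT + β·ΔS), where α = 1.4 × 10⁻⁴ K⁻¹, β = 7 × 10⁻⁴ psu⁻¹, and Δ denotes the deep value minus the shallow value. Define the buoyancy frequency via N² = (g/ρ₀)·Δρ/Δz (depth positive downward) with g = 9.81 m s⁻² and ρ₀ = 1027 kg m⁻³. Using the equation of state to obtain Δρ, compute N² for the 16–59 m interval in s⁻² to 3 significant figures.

3.51 × 10⁻⁵ s⁻²

ΔT = -4.2 K, ΔS = -0.62 psu (deep − shallow).
Δρ/ρ₀ = −αΔT + βΔS = 5.88 × 10⁻⁴ − 4.34 × 10⁻⁴ = 1.54 × 10⁻⁴, so Δρ ≈ 0.1582 kg m⁻³.
N² = (g/ρ₀)·Δρ/Δz = g·(Δρ/ρ₀)/Δz = 9.81 × 1.54 × 10⁻⁴ / 43 = 3.5133 × 10⁻⁵ s⁻² ≈ 3.51 × 10⁻⁵ s⁻².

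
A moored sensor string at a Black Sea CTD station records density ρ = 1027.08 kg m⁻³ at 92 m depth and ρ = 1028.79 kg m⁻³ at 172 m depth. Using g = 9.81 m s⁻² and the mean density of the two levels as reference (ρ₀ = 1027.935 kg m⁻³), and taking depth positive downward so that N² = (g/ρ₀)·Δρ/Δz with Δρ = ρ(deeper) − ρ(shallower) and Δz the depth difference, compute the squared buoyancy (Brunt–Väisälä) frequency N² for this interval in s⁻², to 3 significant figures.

2.04 × 10⁻⁴ s⁻²

Δρ = 1028.79 − 1027.08 = 1.71 kg m⁻³ over Δz = 172 − 92 = 80 m.
N² = (9.81/1027.935) × (1.71/80) = 2.0399 × 10⁻⁴ s⁻² ≈ 2.04 × 10⁻⁴ s⁻².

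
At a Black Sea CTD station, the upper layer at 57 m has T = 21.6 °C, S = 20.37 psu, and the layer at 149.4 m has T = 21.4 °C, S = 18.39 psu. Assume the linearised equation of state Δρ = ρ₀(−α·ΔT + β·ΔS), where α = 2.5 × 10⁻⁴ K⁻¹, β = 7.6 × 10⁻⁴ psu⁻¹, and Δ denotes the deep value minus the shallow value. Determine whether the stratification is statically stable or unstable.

ΔT = 21.4 − 21.6 = -0.2 K and ΔS = 18.39 − 20.37 = -1.98 psu (deep − shallow).
−αΔT = 5.00 × 10⁻⁵; βΔS = -1.5048 × 10⁻³; sum Δρ/ρ₀ = -1.4548 × 10⁻³.
Δρ/ρ₀ < 0, so Δρ < 0: deeper water is lighter → statically unstable; the column would overturn.

unstable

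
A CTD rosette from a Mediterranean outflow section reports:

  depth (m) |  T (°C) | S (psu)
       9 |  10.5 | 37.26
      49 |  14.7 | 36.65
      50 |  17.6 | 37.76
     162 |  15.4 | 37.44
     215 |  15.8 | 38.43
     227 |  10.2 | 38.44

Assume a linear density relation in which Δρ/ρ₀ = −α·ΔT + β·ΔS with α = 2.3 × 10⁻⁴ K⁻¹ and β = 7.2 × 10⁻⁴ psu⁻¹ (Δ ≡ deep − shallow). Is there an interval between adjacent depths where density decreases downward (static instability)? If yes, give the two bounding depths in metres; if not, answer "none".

9–49 m

Evaluate Δρ/ρ₀ = −αΔT + βΔS across each adjacent pair:
  9–49 m: −αΔT+βΔS = −(2.3 × 10⁻⁴)(+4.2)+(7.2 × 10⁻⁴)(-0.61) = -1.4 × 10⁻³ → UNSTABLE
  49–50 m: −αΔT+βΔS = −(2.3 × 10⁻⁴)(+2.9)+(7.2 × 10⁻⁴)(+1.11) = 1.3 × 10⁻⁴ → stable
  50–162 m: −αΔT+βΔS = −(2.3 × 10⁻⁴)(-2.2)+(7.2 × 10⁻⁴)(-0.32) = 2.8 × 10⁻⁴ → stable
  162–215 m: −αΔT+βΔS = −(2.3 × 10⁻⁴)(+0.4)+(7.2 × 10⁻⁴)(+0.99) = 6.2 × 10⁻⁴ → stable
  215–227 m: −αΔT+βΔS = −(2.3 × 10⁻⁴)(-5.6)+(7.2 × 10⁻⁴)(+0.01) = 1.3 × 10⁻³ → stable
The 9–49 m interval has Δρ < 0: lighter water underlies denser water.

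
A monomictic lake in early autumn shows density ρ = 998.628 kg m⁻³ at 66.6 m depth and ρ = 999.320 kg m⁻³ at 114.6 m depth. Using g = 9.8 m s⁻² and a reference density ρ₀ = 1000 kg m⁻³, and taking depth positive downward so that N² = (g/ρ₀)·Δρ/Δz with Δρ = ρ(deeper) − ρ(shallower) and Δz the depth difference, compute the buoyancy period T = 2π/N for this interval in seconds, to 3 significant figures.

529 s

Δρ = 999.320 − 998.628 = 0.692 kg m⁻³ over Δz = 114.6 − 66.6 = 48 m.
N² = (9.8/1000) × (0.692/48) = 1.4128 × 10⁻⁴ s⁻².
N = √(1.4128 × 10⁻⁴) = 0.011886 rad s⁻¹, so T = 2π/N = 528.62 s ≈ 529 s.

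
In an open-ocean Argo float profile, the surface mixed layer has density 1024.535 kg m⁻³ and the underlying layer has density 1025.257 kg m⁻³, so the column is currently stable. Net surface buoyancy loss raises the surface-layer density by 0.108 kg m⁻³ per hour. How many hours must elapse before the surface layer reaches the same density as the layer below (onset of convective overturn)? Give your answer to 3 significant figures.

Density deficit of the surface layer: 1025.257 − 1024.535 = 0.722 kg m⁻³.
Required change = 0.722 / 0.108 = 6.69 hours.

6.69 hours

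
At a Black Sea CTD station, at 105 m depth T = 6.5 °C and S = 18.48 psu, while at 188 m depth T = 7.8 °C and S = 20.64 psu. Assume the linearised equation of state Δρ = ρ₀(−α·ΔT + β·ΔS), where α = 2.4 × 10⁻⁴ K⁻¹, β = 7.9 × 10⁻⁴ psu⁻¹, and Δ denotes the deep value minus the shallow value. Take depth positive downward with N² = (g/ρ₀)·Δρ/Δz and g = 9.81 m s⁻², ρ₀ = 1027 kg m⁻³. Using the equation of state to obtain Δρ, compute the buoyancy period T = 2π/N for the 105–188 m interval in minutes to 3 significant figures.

8.16 min

ΔT = +1.3 K, ΔS = +2.16 psu (deep − shallow).
Δρ/ρ₀ = −αΔT + βΔS = -3.12 × 10⁻⁴ + 1.7064 × 10⁻³ = 1.3944 × 10⁻³, so Δρ ≈ 1.432 kg m⁻³.
N² = (g/ρ₀)·Δρ/Δz = g·(Δρ/ρ₀)/Δz = 9.81 × 1.3944 × 10⁻³ / 83 = 1.6481 × 10⁻⁴ s⁻².
N = √(1.6481 × 10⁻⁴) = 0.012838 rad s⁻¹ → T = 2π/N = 489.42 s = 8.1570 min ≈ 8.16 min.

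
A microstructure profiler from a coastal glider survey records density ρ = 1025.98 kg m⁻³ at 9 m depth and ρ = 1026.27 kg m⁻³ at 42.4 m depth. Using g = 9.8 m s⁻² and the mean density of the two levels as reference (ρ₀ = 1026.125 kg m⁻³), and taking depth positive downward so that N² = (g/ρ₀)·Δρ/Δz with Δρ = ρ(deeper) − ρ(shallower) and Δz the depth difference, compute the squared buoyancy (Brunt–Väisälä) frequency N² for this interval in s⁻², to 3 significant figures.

8.29 × 10⁻⁵ s⁻²

Δρ = 1026.27 − 1025.98 = 0.29 kg m⁻³ over Δz = 42.4 − 9 = 33.4 m.
N² = (9.8/1026.125) × (0.29/33.4) = 8.2923 × 10⁻⁵ s⁻² ≈ 8.29 × 10⁻⁵ s⁻².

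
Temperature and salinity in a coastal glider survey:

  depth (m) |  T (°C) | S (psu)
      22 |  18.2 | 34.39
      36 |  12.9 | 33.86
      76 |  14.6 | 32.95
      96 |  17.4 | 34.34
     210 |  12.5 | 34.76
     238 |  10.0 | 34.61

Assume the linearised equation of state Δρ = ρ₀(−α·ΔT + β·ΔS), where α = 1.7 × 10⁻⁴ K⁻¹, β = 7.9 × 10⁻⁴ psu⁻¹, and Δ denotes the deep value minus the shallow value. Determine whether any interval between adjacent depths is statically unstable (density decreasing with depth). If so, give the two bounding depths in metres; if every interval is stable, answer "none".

36–76 m

Evaluate Δρ/ρ₀ = −αΔT + βΔS across each adjacent pair:
  22–36 m: −αΔT+βΔS = −(1.7 × 10⁻⁴)(-5.3)+(7.9 × 10⁻⁴)(-0.53) = 4.8 × 10⁻⁴ → stable
  36–76 m: −αΔT+βΔS = −(1.7 × 10⁻⁴)(+1.7)+(7.9 × 10⁻⁴)(-0.91) = -1.0 × 10⁻³ → UNSTABLE
  76–96 m: −αΔT+βΔS = −(1.7 × 10⁻⁴)(+2.8)+(7.9 × 10⁻⁴)(+1.39) = 6.2 × 10⁻⁴ → stable
  96–210 m: −αΔT+βΔS = −(1.7 × 10⁻⁴)(-4.9)+(7.9 × 10⁻⁴)(+0.42) = 1.2 × 10⁻³ → stable
  210–238 m: −αΔT+βΔS = −(1.7 × 10⁻⁴)(-2.5)+(7.9 × 10⁻⁴)(-0.15) = 3.1 × 10⁻⁴ → stable
The 36–76 m interval has Δρ < 0: lighter water underlies denser water.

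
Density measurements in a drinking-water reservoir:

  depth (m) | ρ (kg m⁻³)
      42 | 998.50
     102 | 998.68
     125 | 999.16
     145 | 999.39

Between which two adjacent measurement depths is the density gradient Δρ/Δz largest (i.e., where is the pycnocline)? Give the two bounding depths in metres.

102–125 m

Compute the density gradient over each adjacent pair:
  42–102 m: Δρ/Δz = 0.18/60 = 3.0 × 10⁻³ kg m⁻⁴
  102–125 m: Δρ/Δz = 0.48/23 = 0.021 kg m⁻⁴
  125–145 m: Δρ/Δz = 0.23/20 = 0.011 kg m⁻⁴
The largest gradient is in the 102–125 m interval — the pycnocline.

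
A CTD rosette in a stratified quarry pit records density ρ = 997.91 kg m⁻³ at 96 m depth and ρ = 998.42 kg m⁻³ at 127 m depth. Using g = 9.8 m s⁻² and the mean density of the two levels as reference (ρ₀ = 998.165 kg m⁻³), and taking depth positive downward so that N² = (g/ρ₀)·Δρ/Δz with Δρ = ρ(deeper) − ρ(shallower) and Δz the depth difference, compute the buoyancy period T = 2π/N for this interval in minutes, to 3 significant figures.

8.24 min

Δρ = 998.42 − 997.91 = 0.51 kg m⁻³ over Δz = 127 − 96 = 31 m.
N² = (9.8/998.165) × (0.51/31) = 1.6152 × 10⁻⁴ s⁻².
N = √(1.6152 × 10⁻⁴) = 0.012709 rad s⁻¹, so T = 2π/N = 494.39 s = 8.2398 min ≈ 8.24 min.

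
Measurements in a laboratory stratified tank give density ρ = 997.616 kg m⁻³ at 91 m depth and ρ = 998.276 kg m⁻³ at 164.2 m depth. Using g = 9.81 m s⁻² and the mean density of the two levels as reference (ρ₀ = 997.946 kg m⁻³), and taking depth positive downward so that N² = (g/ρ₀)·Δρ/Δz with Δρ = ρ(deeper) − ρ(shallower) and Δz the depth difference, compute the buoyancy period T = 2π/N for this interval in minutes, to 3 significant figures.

Δρ = 998.276 − 997.616 = 0.660 kg m⁻³ over Δz = 164.2 − 91 = 73.2 m.
N² = (9.81/997.946) × (0.660/73.2) = 8.8633 × 10⁻⁵ s⁻².
N = √(8.8633 × 10⁻⁵) = 9.4145 × 10⁻³ rad s⁻¹, so T = 2π/N = 667.39 s = 11.123 min ≈ 11.1 min.

11.1 min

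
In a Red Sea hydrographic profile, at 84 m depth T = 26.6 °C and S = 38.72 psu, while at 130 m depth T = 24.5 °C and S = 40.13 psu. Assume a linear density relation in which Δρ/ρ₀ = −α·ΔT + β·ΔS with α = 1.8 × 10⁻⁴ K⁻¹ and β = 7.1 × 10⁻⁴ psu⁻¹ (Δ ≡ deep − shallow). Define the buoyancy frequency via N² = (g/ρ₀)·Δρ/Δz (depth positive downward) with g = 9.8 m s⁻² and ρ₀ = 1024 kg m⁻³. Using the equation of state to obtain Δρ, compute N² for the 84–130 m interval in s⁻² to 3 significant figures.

ΔT = -2.1 K, ΔS = +1.41 psu (deep − shallow).
Δρ/ρ₀ = −αΔT + βΔS = 3.78 × 10⁻⁴ + 1.0011 × 10⁻³ = 1.3791 × 10⁻³, so Δρ ≈ 1.412 kg m⁻³.
N² = (g/ρ₀)·Δρ/Δz = g·(Δρ/ρ₀)/Δz = 9.8 × 1.3791 × 10⁻³ / 46 = 2.9381 × 10⁻⁴ s⁻² ≈ 2.94 × 10⁻⁴ s⁻².

2.94 × 10⁻⁴ s⁻²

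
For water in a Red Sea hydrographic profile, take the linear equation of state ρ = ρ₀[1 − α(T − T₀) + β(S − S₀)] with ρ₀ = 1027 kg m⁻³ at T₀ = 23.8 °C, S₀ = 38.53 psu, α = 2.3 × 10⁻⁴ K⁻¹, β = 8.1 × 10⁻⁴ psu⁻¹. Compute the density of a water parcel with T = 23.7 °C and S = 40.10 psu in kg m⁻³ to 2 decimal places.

T − T₀ = -0.1 K, S − S₀ = +1.57 psu.
Bracket = 1 − α·(-0.1) + β·(+1.57) = 1 + (1.2947 × 10⁻³) = 1.0012947.
ρ = 1027 × 1.0012947 = 1028.33 kg m⁻³.

1028.33 kg m⁻³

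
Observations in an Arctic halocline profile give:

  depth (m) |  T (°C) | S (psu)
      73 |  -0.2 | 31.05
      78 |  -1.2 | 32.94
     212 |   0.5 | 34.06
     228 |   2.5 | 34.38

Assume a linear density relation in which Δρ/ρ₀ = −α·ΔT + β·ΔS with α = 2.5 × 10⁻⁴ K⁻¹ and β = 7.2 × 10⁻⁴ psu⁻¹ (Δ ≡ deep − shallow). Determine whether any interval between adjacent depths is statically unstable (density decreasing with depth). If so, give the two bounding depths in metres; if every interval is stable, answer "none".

212–228 m

Evaluate Δρ/ρ₀ = −αΔT + βΔS across each adjacent pair:
  73–78 m: −αΔT+βΔS = −(2.5 × 10⁻⁴)(-1.0)+(7.2 × 10⁻⁴)(+1.89) = 1.6 × 10⁻³ → stable
  78–212 m: −αΔT+βΔS = −(2.5 × 10⁻⁴)(+1.7)+(7.2 × 10⁻⁴)(+1.12) = 3.8 × 10⁻⁴ → stable
  212–228 m: −αΔT+βΔS = −(2.5 × 10⁻⁴)(+2.0)+(7.2 × 10⁻⁴)(+0.32) = -2.7 × 10⁻⁴ → UNSTABLE
The 212–228 m interval has Δρ < 0: lighter water underlies denser water.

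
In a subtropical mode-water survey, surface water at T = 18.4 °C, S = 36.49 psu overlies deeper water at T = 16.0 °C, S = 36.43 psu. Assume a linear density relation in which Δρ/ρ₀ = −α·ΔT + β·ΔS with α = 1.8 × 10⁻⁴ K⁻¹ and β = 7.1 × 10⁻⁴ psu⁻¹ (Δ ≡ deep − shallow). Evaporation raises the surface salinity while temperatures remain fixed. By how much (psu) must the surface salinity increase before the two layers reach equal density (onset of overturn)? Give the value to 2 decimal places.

Neutral buoyancy requires −α(T_deep − T_surf) + β(S_deep − S_surf′) = 0.
S_surf′ = S_deep − (α/β)·ΔT = 36.43 − (1.8 × 10⁻⁴/7.1 × 10⁻⁴)·(-2.4) = 37.0385 psu.
Increase required: 37.0385 − 36.49 = 0.5485 psu.

0.55 psu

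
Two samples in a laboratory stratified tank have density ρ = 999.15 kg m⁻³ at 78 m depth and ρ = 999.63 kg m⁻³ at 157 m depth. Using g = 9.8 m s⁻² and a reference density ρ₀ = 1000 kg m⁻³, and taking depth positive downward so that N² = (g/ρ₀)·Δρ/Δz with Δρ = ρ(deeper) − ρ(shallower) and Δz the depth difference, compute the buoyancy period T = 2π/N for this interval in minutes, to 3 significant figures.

Δρ = 999.63 − 999.15 = 0.48 kg m⁻³ over Δz = 157 − 78 = 79 m.
N² = (9.8/1000) × (0.48/79) = 5.9544 × 10⁻⁵ s⁻².
N = √(5.9544 × 10⁻⁵) = 7.7165 × 10⁻³ rad s⁻¹, so T = 2π/N = 814.25 s = 13.571 min ≈ 13.6 min.

13.6 min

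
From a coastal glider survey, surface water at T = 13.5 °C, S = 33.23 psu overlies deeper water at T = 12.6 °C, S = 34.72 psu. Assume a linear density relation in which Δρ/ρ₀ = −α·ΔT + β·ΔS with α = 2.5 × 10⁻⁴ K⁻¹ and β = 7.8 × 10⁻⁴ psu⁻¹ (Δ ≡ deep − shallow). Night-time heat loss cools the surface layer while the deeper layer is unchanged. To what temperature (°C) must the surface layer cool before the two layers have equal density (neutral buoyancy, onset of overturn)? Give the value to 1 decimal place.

8.0 °C

Neutral buoyancy requires Δρ = 0, i.e. −α(T_deep − T_surf′) + β(S_deep − S_surf) = 0.
T_surf′ = T_deep − (β/α)·ΔS = 12.6 − (7.8 × 10⁻⁴/2.5 × 10⁻⁴)·(+1.49) = 7.951 °C.
Cooling required: 13.5 − (7.951) = 5.549 °C.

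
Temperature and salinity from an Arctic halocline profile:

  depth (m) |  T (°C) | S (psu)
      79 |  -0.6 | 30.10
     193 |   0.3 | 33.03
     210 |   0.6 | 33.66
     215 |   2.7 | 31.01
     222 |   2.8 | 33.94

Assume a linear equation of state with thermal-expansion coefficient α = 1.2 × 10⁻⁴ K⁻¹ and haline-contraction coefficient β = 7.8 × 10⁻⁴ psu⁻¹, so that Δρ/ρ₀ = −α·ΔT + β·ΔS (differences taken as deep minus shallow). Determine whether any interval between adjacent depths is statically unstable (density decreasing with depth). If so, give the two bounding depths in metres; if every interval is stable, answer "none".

Evaluate Δρ/ρ₀ = −αΔT + βΔS across each adjacent pair:
  79–193 m: −αΔT+βΔS = −(1.2 × 10⁻⁴)(+0.9)+(7.8 × 10⁻⁴)(+2.93) = 2.2 × 10⁻³ → stable
  193–210 m: −αΔT+βΔS = −(1.2 × 10⁻⁴)(+0.3)+(7.8 × 10⁻⁴)(+0.63) = 4.6 × 10⁻⁴ → stable
  210–215 m: −αΔT+βΔS = −(1.2 × 10⁻⁴)(+2.1)+(7.8 × 10⁻⁴)(-2.65) = -2.3 × 10⁻³ → UNSTABLE
  215–222 m: −αΔT+βΔS = −(1.2 × 10⁻⁴)(+0.1)+(7.8 × 10⁻⁴)(+2.93) = 2.3 × 10⁻³ → stable
The 210–215 m interval has Δρ < 0: lighter water underlies denser water.

210–215 m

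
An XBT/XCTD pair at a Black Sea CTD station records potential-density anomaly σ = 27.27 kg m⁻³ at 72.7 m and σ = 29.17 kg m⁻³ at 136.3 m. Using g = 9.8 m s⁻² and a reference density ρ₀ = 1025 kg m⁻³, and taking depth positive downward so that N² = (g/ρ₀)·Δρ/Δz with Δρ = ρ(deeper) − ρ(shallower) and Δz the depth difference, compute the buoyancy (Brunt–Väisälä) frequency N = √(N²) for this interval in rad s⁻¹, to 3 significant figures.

0.0169 rad s⁻¹

Δρ = 1029.17 − 1027.27 = 1.90 kg m⁻³ over Δz = 136.3 − 72.7 = 63.6 m.
N² = (9.8/1025) × (1.90/63.6) = 2.8563 × 10⁻⁴ s⁻².
N = √(2.8563 × 10⁻⁴) = 0.016901 rad s⁻¹ ≈ 0.0169 rad s⁻¹.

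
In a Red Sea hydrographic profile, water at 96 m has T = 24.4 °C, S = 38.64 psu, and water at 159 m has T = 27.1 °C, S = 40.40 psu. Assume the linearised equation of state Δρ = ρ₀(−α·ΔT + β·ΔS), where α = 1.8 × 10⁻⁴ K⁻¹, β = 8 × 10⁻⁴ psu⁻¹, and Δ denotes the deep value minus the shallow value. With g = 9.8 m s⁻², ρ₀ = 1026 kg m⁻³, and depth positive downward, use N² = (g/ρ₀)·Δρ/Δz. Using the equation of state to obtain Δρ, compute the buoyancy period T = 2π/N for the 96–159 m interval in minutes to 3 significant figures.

ΔT = +2.7 K, ΔS = +1.76 psu (deep − shallow).
Δρ/ρ₀ = −αΔT + βΔS = -4.86 × 10⁻⁴ + 1.408 × 10⁻³ = 9.22 × 10⁻⁴, so Δρ ≈ 0.9460 kg m⁻³.
N² = (g/ρ₀)·Δρ/Δz = g·(Δρ/ρ₀)/Δz = 9.8 × 9.22 × 10⁻⁴ / 63 = 1.4342 × 10⁻⁴ s⁻².
N = √(1.4342 × 10⁻⁴) = 0.011976 rad s⁻¹ → T = 2π/N = 524.65 s = 8.7442 min ≈ 8.74 min.

8.74 min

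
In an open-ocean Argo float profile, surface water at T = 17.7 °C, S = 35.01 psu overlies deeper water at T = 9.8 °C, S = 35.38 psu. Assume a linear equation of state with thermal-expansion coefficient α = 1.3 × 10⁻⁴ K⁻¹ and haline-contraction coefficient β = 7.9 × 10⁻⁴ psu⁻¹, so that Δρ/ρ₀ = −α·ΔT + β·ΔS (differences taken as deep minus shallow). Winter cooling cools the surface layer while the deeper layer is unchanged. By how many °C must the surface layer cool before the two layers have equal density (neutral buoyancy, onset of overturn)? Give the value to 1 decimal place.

Neutral buoyancy requires Δρ = 0, i.e. −α(T_deep − T_surf′) + β(S_deep − S_surf) = 0.
T_surf′ = T_deep − (β/α)·ΔS = 9.8 − (7.9 × 10⁻⁴/1.3 × 10⁻⁴)·(+0.37) = 7.552 °C.
Cooling required: 17.7 − (7.552) = 10.148 °C.

10.1 °C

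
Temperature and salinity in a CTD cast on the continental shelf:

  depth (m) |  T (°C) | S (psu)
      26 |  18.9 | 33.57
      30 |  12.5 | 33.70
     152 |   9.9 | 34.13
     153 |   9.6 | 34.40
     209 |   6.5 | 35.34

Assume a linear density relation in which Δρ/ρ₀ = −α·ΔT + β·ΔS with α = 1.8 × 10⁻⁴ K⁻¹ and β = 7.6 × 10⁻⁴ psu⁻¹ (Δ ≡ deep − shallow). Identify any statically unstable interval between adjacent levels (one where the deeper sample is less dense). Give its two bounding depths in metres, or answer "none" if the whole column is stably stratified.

none

Evaluate Δρ/ρ₀ = −αΔT + βΔS across each adjacent pair:
  26–30 m: −αΔT+βΔS = −(1.8 × 10⁻⁴)(-6.4)+(7.6 × 10⁻⁴)(+0.13) = 1.3 × 10⁻³ → stable
  30–152 m: −αΔT+βΔS = −(1.8 × 10⁻⁴)(-2.6)+(7.6 × 10⁻⁴)(+0.43) = 7.9 × 10⁻⁴ → stable
  152–153 m: −αΔT+βΔS = −(1.8 × 10⁻⁴)(-0.3)+(7.6 × 10⁻⁴)(+0.27) = 2.6 × 10⁻⁴ → stable
  153–209 m: −αΔT+βΔS = −(1.8 × 10⁻⁴)(-3.1)+(7.6 × 10⁻⁴)(+0.94) = 1.3 × 10⁻³ → stable
Every interval has Δρ > 0: the column is stably stratified throughout.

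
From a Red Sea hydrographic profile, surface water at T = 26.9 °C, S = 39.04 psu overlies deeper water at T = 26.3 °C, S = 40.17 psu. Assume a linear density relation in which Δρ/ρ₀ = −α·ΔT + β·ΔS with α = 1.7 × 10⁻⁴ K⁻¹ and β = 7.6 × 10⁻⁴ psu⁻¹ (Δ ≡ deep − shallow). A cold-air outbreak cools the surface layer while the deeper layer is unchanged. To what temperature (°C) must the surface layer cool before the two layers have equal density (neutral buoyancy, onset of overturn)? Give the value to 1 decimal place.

21.2 °C

Neutral buoyancy requires Δρ = 0, i.e. −α(T_deep − T_surf′) + β(S_deep − S_surf) = 0.
T_surf′ = T_deep − (β/α)·ΔS = 26.3 − (7.6 × 10⁻⁴/1.7 × 10⁻⁴)·(+1.13) = 21.248 °C.
Cooling required: 26.9 − (21.248) = 5.652 °C.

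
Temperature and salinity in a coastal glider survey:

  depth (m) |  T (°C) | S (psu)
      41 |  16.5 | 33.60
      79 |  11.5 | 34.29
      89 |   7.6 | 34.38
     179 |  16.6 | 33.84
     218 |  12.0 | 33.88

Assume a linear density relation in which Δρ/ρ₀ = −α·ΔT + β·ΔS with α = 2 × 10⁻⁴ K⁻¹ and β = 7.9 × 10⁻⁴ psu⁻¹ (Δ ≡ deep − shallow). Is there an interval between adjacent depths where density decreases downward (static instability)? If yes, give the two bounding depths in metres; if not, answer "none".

Evaluate Δρ/ρ₀ = −αΔT + βΔS across each adjacent pair:
  41–79 m: −αΔT+βΔS = −(2 × 10⁻⁴)(-5.0)+(7.9 × 10⁻⁴)(+0.69) = 1.5 × 10⁻³ → stable
  79–89 m: −αΔT+βΔS = −(2 × 10⁻⁴)(-3.9)+(7.9 × 10⁻⁴)(+0.09) = 8.5 × 10⁻⁴ → stable
  89–179 m: −αΔT+βΔS = −(2 × 10⁻⁴)(+9.0)+(7.9 × 10⁻⁴)(-0.54) = -2.2 × 10⁻³ → UNSTABLE
  179–218 m: −αΔT+βΔS = −(2 × 10⁻⁴)(-4.6)+(7.9 × 10⁻⁴)(+0.04) = 9.5 × 10⁻⁴ → stable
The 89–179 m interval has Δρ < 0: lighter water underlies denser water.

89–179 m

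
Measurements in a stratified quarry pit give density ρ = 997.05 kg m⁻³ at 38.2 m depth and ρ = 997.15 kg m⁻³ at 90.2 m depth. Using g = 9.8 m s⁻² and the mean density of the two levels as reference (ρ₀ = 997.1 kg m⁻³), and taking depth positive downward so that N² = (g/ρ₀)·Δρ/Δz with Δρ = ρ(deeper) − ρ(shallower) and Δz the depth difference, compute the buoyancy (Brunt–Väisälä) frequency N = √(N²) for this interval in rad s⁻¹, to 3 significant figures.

Δρ = 997.15 − 997.05 = 0.10 kg m⁻³ over Δz = 90.2 − 38.2 = 52 m.
N² = (9.8/997.1) × (0.10/52) = 1.8901 × 10⁻⁵ s⁻².
N = √(1.8901 × 10⁻⁵) = 4.3475 × 10⁻³ rad s⁻¹ ≈ 4.35 × 10⁻³ rad s⁻¹.

4.35 × 10⁻³ rad s⁻¹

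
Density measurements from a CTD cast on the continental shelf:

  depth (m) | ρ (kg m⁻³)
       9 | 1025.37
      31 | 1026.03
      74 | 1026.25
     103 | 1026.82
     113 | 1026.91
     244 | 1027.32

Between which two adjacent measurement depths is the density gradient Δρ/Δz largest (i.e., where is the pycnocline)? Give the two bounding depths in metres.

9–31 m

Compute the density gradient over each adjacent pair:
  9–31 m: Δρ/Δz = 0.66/22 = 0.030 kg m⁻⁴
  31–74 m: Δρ/Δz = 0.22/43 = 5.1 × 10⁻³ kg m⁻⁴
  74–103 m: Δρ/Δz = 0.57/29 = 0.020 kg m⁻⁴
  103–113 m: Δρ/Δz = 0.09/10 = 9.0 × 10⁻³ kg m⁻⁴
  113–244 m: Δρ/Δz = 0.41/131 = 3.1 × 10⁻³ kg m⁻⁴
The largest gradient is in the 9–31 m interval — the pycnocline.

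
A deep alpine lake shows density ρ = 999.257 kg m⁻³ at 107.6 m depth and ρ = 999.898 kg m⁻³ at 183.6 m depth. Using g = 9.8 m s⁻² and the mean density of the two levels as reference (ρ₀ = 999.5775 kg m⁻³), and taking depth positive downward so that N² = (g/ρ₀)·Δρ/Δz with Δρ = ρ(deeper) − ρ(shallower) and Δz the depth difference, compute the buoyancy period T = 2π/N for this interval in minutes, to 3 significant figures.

Δρ = 999.898 − 999.257 = 0.641 kg m⁻³ over Δz = 183.6 − 107.6 = 76 m.
N² = (9.8/999.5775) × (0.641/76) = 8.2690 × 10⁻⁵ s⁻².
N = √(8.2690 × 10⁻⁵) = 9.0934 × 10⁻³ rad s⁻¹, so T = 2π/N = 690.96 s = 11.516 min ≈ 11.5 min.

11.5 min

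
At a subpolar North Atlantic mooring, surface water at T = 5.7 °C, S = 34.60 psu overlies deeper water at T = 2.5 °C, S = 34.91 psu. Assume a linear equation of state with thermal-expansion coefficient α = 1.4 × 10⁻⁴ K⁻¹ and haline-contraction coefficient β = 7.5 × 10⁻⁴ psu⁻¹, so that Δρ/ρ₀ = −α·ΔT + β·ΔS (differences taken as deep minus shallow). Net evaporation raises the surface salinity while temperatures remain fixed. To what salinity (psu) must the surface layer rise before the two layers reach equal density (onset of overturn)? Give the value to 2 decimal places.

Neutral buoyancy requires −α(T_deep − T_surf) + β(S_deep − S_surf′) = 0.
S_surf′ = S_deep − (α/β)·ΔT = 34.91 − (1.4 × 10⁻⁴/7.5 × 10⁻⁴)·(-3.2) = 35.5073 psu.
Increase required: 35.5073 − 34.60 = 0.9073 psu.

35.51 psu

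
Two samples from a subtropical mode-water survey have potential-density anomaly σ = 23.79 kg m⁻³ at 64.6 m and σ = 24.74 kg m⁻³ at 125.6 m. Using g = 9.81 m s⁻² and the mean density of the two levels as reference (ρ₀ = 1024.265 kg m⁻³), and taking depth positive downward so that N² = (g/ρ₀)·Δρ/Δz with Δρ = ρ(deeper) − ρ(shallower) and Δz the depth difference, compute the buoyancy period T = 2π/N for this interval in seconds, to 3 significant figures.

514 s

Δρ = 1024.74 − 1023.79 = 0.95 kg m⁻³ over Δz = 125.6 − 64.6 = 61 m.
N² = (9.81/1024.265) × (0.95/61) = 1.4916 × 10⁻⁴ s⁻².
N = √(1.4916 × 10⁻⁴) = 0.012213 rad s⁻¹, so T = 2π/N = 514.47 s ≈ 514 s.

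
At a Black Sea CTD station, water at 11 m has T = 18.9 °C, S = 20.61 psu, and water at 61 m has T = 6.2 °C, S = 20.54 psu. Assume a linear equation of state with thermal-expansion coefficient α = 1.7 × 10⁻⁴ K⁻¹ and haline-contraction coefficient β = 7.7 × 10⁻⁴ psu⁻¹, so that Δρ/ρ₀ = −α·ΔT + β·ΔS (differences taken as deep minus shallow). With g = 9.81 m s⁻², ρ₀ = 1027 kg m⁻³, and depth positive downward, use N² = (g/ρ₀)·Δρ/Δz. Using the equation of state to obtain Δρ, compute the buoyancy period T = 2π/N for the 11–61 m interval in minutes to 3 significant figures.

5.15 min

ΔT = -12.7 K, ΔS = -0.07 psu (deep − shallow).
Δρ/ρ₀ = −αΔT + βΔS = 2.159 × 10⁻³ − 5.39 × 10⁻⁵ = 2.1051 × 10⁻³, so Δρ ≈ 2.162 kg m⁻³.
N² = (g/ρ₀)·Δρ/Δz = g·(Δρ/ρ₀)/Δz = 9.81 × 2.1051 × 10⁻³ / 50 = 4.1302 × 10⁻⁴ s⁻².
N = √(4.1302 × 10⁻⁴) = 0.020323 rad s⁻¹ → T = 2π/N = 309.17 s = 5.1528 min ≈ 5.15 min.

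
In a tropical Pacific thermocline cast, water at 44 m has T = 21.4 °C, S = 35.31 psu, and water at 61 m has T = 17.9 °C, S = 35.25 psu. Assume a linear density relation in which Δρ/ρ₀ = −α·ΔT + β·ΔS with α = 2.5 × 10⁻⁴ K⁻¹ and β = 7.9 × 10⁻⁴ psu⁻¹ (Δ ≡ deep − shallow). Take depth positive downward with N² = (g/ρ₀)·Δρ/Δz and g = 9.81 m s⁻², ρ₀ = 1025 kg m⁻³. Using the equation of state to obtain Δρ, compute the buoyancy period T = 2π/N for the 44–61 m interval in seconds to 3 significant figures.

ΔT = -3.5 K, ΔS = -0.06 psu (deep − shallow).
Δρ/ρ₀ = −αΔT + βΔS = 8.75 × 10⁻⁴ − 4.74 × 10⁻⁵ = 8.276 × 10⁻⁴, so Δρ ≈ 0.8483 kg m⁻³.
N² = (g/ρ₀)·Δρ/Δz = g·(Δρ/ρ₀)/Δz = 9.81 × 8.276 × 10⁻⁴ / 17 = 4.7757 × 10⁻⁴ s⁻².
N = √(4.7757 × 10⁻⁴) = 0.021853 rad s⁻¹ → T = 2π/N = 287.52 s ≈ 288 s.

288 s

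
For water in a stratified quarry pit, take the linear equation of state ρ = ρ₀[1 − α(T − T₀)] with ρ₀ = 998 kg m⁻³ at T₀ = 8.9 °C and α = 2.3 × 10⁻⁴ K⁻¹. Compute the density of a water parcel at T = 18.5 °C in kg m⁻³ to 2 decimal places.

995.80 kg m⁻³

T − T₀ = +9.6 K.
Bracket = 1 − α·(+9.6) = 1 + (-2.208 × 10⁻³) = 0.9977920.
ρ = 998 × 0.9977920 = 995.80 kg m⁻³.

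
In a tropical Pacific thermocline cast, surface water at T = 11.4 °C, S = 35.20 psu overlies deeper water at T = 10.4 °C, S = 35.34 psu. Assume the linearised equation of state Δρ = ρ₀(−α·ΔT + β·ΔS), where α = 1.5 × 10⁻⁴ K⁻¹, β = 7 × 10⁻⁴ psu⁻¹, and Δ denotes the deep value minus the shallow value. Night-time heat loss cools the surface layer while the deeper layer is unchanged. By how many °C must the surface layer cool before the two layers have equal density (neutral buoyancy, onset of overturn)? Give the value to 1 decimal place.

1.7 °C

Neutral buoyancy requires Δρ = 0, i.e. −α(T_deep − T_surf′) + β(S_deep − S_surf) = 0.
T_surf′ = T_deep − (β/α)·ΔS = 10.4 − (7 × 10⁻⁴/1.5 × 10⁻⁴)·(+0.14) = 9.747 °C.
Cooling required: 11.4 − (9.747) = 1.653 °C.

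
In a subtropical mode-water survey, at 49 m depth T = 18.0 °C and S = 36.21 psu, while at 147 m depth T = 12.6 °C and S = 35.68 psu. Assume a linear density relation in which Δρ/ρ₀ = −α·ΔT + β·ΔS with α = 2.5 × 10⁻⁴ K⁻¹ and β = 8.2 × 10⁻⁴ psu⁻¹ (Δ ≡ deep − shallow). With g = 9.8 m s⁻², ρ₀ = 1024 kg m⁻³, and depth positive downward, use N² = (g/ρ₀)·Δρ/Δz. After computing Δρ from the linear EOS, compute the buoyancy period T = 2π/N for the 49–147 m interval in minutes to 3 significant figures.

10.9 min

ΔT = -5.4 K, ΔS = -0.53 psu (deep − shallow).
Δρ/ρ₀ = −αΔT + βΔS = 1.35 × 10⁻³ − 4.346 × 10⁻⁴ = 9.154 × 10⁻⁴, so Δρ ≈ 0.9374 kg m⁻³.
N² = (g/ρ₀)·Δρ/Δz = g·(Δρ/ρ₀)/Δz = 9.8 × 9.154 × 10⁻⁴ / 98 = 9.1540 × 10⁻⁵ s⁻².
N = √(9.1540 × 10⁻⁵) = 9.5677 × 10⁻³ rad s⁻¹ → T = 2π/N = 656.71 s = 10.945 min ≈ 10.9 min.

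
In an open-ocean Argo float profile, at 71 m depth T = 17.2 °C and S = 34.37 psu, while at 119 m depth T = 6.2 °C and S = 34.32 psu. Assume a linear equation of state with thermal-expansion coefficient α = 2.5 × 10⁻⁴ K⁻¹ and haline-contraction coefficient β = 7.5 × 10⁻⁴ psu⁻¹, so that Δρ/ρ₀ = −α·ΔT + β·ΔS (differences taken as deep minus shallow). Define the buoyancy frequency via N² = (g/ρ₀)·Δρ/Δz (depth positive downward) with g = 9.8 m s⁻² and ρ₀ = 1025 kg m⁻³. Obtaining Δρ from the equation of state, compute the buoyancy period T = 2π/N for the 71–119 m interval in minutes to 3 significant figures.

4.45 min

ΔT = -11.0 K, ΔS = -0.05 psu (deep − shallow).
Δρ/ρ₀ = −αΔT + βΔS = 2.75 × 10⁻³ − 3.75 × 10⁻⁵ = 2.7125 × 10⁻³, so Δρ ≈ 2.780 kg m⁻³.
N² = (g/ρ₀)·Δρ/Δz = g·(Δρ/ρ₀)/Δz = 9.8 × 2.7125 × 10⁻³ / 48 = 5.5380 × 10⁻⁴ s⁻².
N = √(5.5380 × 10⁻⁴) = 0.023533 rad s⁻¹ → T = 2π/N = 266.99 s = 4.4498 min ≈ 4.45 min.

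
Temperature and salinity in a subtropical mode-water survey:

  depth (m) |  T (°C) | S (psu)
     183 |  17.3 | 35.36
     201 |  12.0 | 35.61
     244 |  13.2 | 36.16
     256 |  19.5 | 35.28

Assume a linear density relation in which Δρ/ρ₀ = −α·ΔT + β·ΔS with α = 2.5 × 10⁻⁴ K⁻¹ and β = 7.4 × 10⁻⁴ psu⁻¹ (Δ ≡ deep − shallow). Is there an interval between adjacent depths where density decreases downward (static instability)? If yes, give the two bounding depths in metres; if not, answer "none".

Evaluate Δρ/ρ₀ = −αΔT + βΔS across each adjacent pair:
  183–201 m: −αΔT+βΔS = −(2.5 × 10⁻⁴)(-5.3)+(7.4 × 10⁻⁴)(+0.25) = 1.5 × 10⁻³ → stable
  201–244 m: −αΔT+βΔS = −(2.5 × 10⁻⁴)(+1.2)+(7.4 × 10⁻⁴)(+0.55) = 1.1 × 10⁻⁴ → stable
  244–256 m: −αΔT+βΔS = −(2.5 × 10⁻⁴)(+6.3)+(7.4 × 10⁻⁴)(-0.88) = -2.2 × 10⁻³ → UNSTABLE
The 244–256 m interval has Δρ < 0: lighter water underlies denser water.

244–256 m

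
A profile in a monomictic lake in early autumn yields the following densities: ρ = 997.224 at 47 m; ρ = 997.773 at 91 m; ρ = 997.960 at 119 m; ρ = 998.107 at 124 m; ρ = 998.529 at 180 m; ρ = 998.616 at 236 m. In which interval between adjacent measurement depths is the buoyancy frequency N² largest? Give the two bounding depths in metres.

119–124 m

Compute the density gradient over each adjacent pair:
  47–91 m: Δρ/Δz = 0.549/44 = 0.012 kg m⁻⁴
  91–119 m: Δρ/Δz = 0.187/28 = 6.7 × 10⁻³ kg m⁻⁴
  119–124 m: Δρ/Δz = 0.147/5 = 0.029 kg m⁻⁴
  124–180 m: Δρ/Δz = 0.422/56 = 7.5 × 10⁻³ kg m⁻⁴
  180–236 m: Δρ/Δz = 0.087/56 = 1.6 × 10⁻³ kg m⁻⁴
The largest gradient is in the 119–124 m interval — the pycnocline.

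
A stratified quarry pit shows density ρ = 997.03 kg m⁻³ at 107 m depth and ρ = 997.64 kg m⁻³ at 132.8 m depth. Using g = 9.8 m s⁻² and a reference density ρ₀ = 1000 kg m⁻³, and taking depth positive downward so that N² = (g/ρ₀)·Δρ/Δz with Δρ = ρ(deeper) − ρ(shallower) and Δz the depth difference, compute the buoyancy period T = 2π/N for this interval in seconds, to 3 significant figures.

413 s

Δρ = 997.64 − 997.03 = 0.61 kg m⁻³ over Δz = 132.8 − 107 = 25.8 m.
N² = (9.8/1000) × (0.61/25.8) = 2.3171 × 10⁻⁴ s⁻².
N = √(2.3171 × 10⁻⁴) = 0.015222 rad s⁻¹, so T = 2π/N = 412.77 s ≈ 413 s.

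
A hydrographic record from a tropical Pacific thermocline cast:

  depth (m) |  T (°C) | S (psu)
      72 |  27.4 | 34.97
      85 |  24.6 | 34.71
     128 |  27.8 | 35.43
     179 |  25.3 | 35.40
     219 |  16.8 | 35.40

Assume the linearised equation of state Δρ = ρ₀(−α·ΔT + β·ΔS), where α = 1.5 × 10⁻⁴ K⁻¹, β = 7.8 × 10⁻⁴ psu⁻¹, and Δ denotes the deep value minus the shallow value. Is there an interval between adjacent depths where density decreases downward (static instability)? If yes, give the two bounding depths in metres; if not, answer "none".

none

Evaluate Δρ/ρ₀ = −αΔT + βΔS across each adjacent pair:
  72–85 m: −αΔT+βΔS = −(1.5 × 10⁻⁴)(-2.8)+(7.8 × 10⁻⁴)(-0.26) = 2.2 × 10⁻⁴ → stable
  85–128 m: −αΔT+βΔS = −(1.5 × 10⁻⁴)(+3.2)+(7.8 × 10⁻⁴)(+0.72) = 8.2 × 10⁻⁵ → stable
  128–179 m: −αΔT+βΔS = −(1.5 × 10⁻⁴)(-2.5)+(7.8 × 10⁻⁴)(-0.03) = 3.5 × 10⁻⁴ → stable
  179–219 m: −αΔT+βΔS = −(1.5 × 10⁻⁴)(-8.5)+(7.8 × 10⁻⁴)(+0.00) = 1.3 × 10⁻³ → stable
Every interval has Δρ > 0: the column is stably stratified throughout.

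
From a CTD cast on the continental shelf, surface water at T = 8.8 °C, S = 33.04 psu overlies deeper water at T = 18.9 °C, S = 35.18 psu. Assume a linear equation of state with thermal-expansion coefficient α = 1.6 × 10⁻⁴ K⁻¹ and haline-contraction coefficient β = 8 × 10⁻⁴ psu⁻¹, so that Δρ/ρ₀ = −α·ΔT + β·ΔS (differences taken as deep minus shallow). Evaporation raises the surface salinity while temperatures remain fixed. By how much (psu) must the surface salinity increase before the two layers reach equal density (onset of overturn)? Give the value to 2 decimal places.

0.12 psu

Neutral buoyancy requires −α(T_deep − T_surf) + β(S_deep − S_surf′) = 0.
S_surf′ = S_deep − (α/β)·ΔT = 35.18 − (1.6 × 10⁻⁴/8 × 10⁻⁴)·(+10.1) = 33.1600 psu.
Increase required: 33.1600 − 33.04 = 0.1200 psu.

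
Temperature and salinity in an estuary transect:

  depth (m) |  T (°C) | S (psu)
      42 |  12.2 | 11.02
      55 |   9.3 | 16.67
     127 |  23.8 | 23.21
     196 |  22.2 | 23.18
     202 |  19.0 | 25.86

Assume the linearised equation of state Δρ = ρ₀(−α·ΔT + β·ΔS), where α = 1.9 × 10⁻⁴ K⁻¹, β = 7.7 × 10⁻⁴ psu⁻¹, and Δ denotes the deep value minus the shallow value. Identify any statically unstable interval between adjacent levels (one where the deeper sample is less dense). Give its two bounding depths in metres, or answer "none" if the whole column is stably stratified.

Evaluate Δρ/ρ₀ = −αΔT + βΔS across each adjacent pair:
  42–55 m: −αΔT+βΔS = −(1.9 × 10⁻⁴)(-2.9)+(7.7 × 10⁻⁴)(+5.65) = 4.9 × 10⁻³ → stable
  55–127 m: −αΔT+βΔS = −(1.9 × 10⁻⁴)(+14.5)+(7.7 × 10⁻⁴)(+6.54) = 2.3 × 10⁻³ → stable
  127–196 m: −αΔT+βΔS = −(1.9 × 10⁻⁴)(-1.6)+(7.7 × 10⁻⁴)(-0.03) = 2.8 × 10⁻⁴ → stable
  196–202 m: −αΔT+βΔS = −(1.9 × 10⁻⁴)(-3.2)+(7.7 × 10⁻⁴)(+2.68) = 2.7 × 10⁻³ → stable
Every interval has Δρ > 0: the column is stably stratified throughout.

none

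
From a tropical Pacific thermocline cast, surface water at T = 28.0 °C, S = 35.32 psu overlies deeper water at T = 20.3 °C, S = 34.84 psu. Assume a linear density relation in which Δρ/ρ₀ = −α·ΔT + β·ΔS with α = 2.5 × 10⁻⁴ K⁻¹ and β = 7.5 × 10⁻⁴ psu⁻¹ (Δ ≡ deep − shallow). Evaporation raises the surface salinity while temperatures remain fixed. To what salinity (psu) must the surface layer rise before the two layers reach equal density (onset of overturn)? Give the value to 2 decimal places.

Neutral buoyancy requires −α(T_deep − T_surf) + β(S_deep − S_surf′) = 0.
S_surf′ = S_deep − (α/β)·ΔT = 34.84 − (2.5 × 10⁻⁴/7.5 × 10⁻⁴)·(-7.7) = 37.4067 psu.
Increase required: 37.4067 − 35.32 = 2.0867 psu.

37.41 psu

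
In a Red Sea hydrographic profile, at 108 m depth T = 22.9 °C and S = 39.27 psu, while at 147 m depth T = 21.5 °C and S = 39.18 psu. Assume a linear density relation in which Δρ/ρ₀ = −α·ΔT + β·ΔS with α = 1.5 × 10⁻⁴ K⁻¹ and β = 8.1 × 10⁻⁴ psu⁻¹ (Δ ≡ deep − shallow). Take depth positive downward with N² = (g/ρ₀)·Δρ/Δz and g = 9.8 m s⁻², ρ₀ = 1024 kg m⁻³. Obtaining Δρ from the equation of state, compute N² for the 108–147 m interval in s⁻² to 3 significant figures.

ΔT = -1.4 K, ΔS = -0.09 psu (deep − shallow).
Δρ/ρ₀ = −αΔT + βΔS = 2.10 × 10⁻⁴ − 7.29 × 10⁻⁵ = 1.371 × 10⁻⁴, so Δρ ≈ 0.1404 kg m⁻³.
N² = (g/ρ₀)·Δρ/Δz = g·(Δρ/ρ₀)/Δz = 9.8 × 1.371 × 10⁻⁴ / 39 = 3.4451 × 10⁻⁵ s⁻² ≈ 3.45 × 10⁻⁵ s⁻².

3.45 × 10⁻⁵ s⁻²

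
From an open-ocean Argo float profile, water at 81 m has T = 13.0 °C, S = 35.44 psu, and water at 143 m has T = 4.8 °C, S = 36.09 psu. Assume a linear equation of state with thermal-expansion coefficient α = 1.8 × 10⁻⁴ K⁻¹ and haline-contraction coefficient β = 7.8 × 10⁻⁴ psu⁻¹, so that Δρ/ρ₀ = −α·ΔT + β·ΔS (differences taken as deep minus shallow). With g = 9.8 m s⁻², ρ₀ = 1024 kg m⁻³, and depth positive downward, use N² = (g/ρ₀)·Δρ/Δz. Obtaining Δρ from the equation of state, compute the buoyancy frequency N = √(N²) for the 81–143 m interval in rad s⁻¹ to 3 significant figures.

ΔT = -8.2 K, ΔS = +0.65 psu (deep − shallow).
Δρ/ρ₀ = −αΔT + βΔS = 1.476 × 10⁻³ + 5.07 × 10⁻⁴ = 1.983 × 10⁻³, so Δρ ≈ 2.031 kg m⁻³.
N² = (g/ρ₀)·Δρ/Δz = g·(Δρ/ρ₀)/Δz = 9.8 × 1.983 × 10⁻³ / 62 = 3.1344 × 10⁻⁴ s⁻².
N = √(3.1344 × 10⁻⁴) = 0.017704 rad s⁻¹ ≈ 0.0177 rad s⁻¹.

0.0177 rad s⁻¹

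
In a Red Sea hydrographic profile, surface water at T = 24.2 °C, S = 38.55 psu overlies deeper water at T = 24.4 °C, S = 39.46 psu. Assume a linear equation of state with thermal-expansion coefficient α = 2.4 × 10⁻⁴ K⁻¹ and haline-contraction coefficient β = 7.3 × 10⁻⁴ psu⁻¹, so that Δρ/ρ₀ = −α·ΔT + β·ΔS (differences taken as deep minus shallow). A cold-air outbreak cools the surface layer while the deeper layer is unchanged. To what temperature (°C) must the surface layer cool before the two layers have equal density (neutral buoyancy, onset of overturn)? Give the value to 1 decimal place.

21.6 °C

Neutral buoyancy requires Δρ = 0, i.e. −α(T_deep − T_surf′) + β(S_deep − S_surf) = 0.
T_surf′ = T_deep − (β/α)·ΔS = 24.4 − (7.3 × 10⁻⁴/2.4 × 10⁻⁴)·(+0.91) = 21.632 °C.
Cooling required: 24.2 − (21.632) = 2.568 °C.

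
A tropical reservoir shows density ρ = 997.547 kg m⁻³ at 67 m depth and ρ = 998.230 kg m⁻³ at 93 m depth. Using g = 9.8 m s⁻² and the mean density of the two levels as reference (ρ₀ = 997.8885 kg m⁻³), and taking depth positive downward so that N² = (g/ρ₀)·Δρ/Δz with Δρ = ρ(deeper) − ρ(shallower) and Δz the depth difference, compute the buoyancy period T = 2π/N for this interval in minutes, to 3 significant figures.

6.52 min

Δρ = 998.230 − 997.547 = 0.683 kg m⁻³ over Δz = 93 − 67 = 26 m.
N² = (9.8/997.8885) × (0.683/26) = 2.5798 × 10⁻⁴ s⁻².
N = √(2.5798 × 10⁻⁴) = 0.016062 rad s⁻¹, so T = 2π/N = 391.18 s = 6.5197 min ≈ 6.52 min.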